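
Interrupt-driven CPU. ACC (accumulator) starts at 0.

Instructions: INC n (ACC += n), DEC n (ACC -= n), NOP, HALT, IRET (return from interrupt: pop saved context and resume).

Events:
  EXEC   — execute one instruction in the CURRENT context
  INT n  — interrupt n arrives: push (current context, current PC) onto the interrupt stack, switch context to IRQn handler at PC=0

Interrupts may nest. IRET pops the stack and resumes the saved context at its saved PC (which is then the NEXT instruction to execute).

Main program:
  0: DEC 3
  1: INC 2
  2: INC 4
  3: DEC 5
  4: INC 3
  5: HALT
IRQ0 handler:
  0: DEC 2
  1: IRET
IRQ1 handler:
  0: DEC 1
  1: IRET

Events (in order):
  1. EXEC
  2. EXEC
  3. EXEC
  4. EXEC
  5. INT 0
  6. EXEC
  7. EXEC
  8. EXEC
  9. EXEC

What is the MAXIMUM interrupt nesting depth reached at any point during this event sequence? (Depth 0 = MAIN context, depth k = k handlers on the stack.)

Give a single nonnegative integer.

Answer: 1

Derivation:
Event 1 (EXEC): [MAIN] PC=0: DEC 3 -> ACC=-3 [depth=0]
Event 2 (EXEC): [MAIN] PC=1: INC 2 -> ACC=-1 [depth=0]
Event 3 (EXEC): [MAIN] PC=2: INC 4 -> ACC=3 [depth=0]
Event 4 (EXEC): [MAIN] PC=3: DEC 5 -> ACC=-2 [depth=0]
Event 5 (INT 0): INT 0 arrives: push (MAIN, PC=4), enter IRQ0 at PC=0 (depth now 1) [depth=1]
Event 6 (EXEC): [IRQ0] PC=0: DEC 2 -> ACC=-4 [depth=1]
Event 7 (EXEC): [IRQ0] PC=1: IRET -> resume MAIN at PC=4 (depth now 0) [depth=0]
Event 8 (EXEC): [MAIN] PC=4: INC 3 -> ACC=-1 [depth=0]
Event 9 (EXEC): [MAIN] PC=5: HALT [depth=0]
Max depth observed: 1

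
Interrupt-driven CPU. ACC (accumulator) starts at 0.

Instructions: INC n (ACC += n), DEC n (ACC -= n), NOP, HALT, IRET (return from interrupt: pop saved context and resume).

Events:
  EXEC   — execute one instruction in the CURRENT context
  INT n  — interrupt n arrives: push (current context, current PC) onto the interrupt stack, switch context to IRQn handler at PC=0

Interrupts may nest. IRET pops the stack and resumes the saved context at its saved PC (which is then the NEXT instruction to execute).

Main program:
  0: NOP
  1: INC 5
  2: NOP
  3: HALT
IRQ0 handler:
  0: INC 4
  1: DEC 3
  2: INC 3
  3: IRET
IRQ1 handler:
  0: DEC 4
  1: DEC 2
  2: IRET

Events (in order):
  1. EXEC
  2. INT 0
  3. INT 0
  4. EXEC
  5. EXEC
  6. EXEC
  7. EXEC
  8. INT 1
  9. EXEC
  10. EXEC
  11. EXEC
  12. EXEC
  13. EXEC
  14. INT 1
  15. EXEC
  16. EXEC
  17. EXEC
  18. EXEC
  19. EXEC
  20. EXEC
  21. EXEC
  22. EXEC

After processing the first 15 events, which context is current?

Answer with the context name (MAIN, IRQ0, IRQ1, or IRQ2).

Event 1 (EXEC): [MAIN] PC=0: NOP
Event 2 (INT 0): INT 0 arrives: push (MAIN, PC=1), enter IRQ0 at PC=0 (depth now 1)
Event 3 (INT 0): INT 0 arrives: push (IRQ0, PC=0), enter IRQ0 at PC=0 (depth now 2)
Event 4 (EXEC): [IRQ0] PC=0: INC 4 -> ACC=4
Event 5 (EXEC): [IRQ0] PC=1: DEC 3 -> ACC=1
Event 6 (EXEC): [IRQ0] PC=2: INC 3 -> ACC=4
Event 7 (EXEC): [IRQ0] PC=3: IRET -> resume IRQ0 at PC=0 (depth now 1)
Event 8 (INT 1): INT 1 arrives: push (IRQ0, PC=0), enter IRQ1 at PC=0 (depth now 2)
Event 9 (EXEC): [IRQ1] PC=0: DEC 4 -> ACC=0
Event 10 (EXEC): [IRQ1] PC=1: DEC 2 -> ACC=-2
Event 11 (EXEC): [IRQ1] PC=2: IRET -> resume IRQ0 at PC=0 (depth now 1)
Event 12 (EXEC): [IRQ0] PC=0: INC 4 -> ACC=2
Event 13 (EXEC): [IRQ0] PC=1: DEC 3 -> ACC=-1
Event 14 (INT 1): INT 1 arrives: push (IRQ0, PC=2), enter IRQ1 at PC=0 (depth now 2)
Event 15 (EXEC): [IRQ1] PC=0: DEC 4 -> ACC=-5

Answer: IRQ1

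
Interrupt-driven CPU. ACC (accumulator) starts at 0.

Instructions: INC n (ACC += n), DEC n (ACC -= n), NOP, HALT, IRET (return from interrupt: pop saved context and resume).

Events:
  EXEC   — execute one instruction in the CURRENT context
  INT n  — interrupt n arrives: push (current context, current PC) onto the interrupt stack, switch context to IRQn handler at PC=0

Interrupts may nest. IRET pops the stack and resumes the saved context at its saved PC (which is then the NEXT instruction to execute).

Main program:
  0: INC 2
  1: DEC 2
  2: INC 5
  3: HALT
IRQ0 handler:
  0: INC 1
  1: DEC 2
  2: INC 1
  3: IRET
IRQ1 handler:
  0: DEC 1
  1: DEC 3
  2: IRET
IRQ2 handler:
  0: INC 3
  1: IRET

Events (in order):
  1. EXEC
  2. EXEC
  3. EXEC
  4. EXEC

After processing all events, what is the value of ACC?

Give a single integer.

Event 1 (EXEC): [MAIN] PC=0: INC 2 -> ACC=2
Event 2 (EXEC): [MAIN] PC=1: DEC 2 -> ACC=0
Event 3 (EXEC): [MAIN] PC=2: INC 5 -> ACC=5
Event 4 (EXEC): [MAIN] PC=3: HALT

Answer: 5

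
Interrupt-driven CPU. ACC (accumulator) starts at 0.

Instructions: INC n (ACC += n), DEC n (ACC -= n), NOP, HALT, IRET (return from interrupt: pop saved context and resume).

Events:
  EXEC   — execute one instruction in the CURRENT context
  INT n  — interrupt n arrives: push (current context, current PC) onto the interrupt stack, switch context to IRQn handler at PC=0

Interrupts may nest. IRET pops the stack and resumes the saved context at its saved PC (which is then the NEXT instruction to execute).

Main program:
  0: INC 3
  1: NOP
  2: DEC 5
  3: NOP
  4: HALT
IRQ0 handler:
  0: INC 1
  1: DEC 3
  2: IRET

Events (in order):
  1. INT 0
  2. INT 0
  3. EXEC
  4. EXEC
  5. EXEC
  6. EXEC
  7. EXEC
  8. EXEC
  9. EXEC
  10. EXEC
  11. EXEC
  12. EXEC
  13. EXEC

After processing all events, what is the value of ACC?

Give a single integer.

Event 1 (INT 0): INT 0 arrives: push (MAIN, PC=0), enter IRQ0 at PC=0 (depth now 1)
Event 2 (INT 0): INT 0 arrives: push (IRQ0, PC=0), enter IRQ0 at PC=0 (depth now 2)
Event 3 (EXEC): [IRQ0] PC=0: INC 1 -> ACC=1
Event 4 (EXEC): [IRQ0] PC=1: DEC 3 -> ACC=-2
Event 5 (EXEC): [IRQ0] PC=2: IRET -> resume IRQ0 at PC=0 (depth now 1)
Event 6 (EXEC): [IRQ0] PC=0: INC 1 -> ACC=-1
Event 7 (EXEC): [IRQ0] PC=1: DEC 3 -> ACC=-4
Event 8 (EXEC): [IRQ0] PC=2: IRET -> resume MAIN at PC=0 (depth now 0)
Event 9 (EXEC): [MAIN] PC=0: INC 3 -> ACC=-1
Event 10 (EXEC): [MAIN] PC=1: NOP
Event 11 (EXEC): [MAIN] PC=2: DEC 5 -> ACC=-6
Event 12 (EXEC): [MAIN] PC=3: NOP
Event 13 (EXEC): [MAIN] PC=4: HALT

Answer: -6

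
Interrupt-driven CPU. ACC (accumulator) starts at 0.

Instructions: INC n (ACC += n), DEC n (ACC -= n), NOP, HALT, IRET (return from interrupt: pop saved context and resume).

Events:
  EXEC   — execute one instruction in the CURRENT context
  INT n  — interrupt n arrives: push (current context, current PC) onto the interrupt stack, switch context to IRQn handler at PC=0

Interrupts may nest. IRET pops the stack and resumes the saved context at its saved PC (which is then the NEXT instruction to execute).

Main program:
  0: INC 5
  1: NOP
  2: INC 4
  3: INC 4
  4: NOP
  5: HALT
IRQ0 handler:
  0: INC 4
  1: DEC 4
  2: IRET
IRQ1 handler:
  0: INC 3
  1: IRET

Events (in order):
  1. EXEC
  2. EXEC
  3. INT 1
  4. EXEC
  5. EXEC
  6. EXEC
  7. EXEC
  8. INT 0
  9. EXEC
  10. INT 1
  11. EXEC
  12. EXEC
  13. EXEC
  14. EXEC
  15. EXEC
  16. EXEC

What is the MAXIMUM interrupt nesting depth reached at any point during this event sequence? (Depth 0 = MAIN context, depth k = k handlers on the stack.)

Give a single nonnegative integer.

Event 1 (EXEC): [MAIN] PC=0: INC 5 -> ACC=5 [depth=0]
Event 2 (EXEC): [MAIN] PC=1: NOP [depth=0]
Event 3 (INT 1): INT 1 arrives: push (MAIN, PC=2), enter IRQ1 at PC=0 (depth now 1) [depth=1]
Event 4 (EXEC): [IRQ1] PC=0: INC 3 -> ACC=8 [depth=1]
Event 5 (EXEC): [IRQ1] PC=1: IRET -> resume MAIN at PC=2 (depth now 0) [depth=0]
Event 6 (EXEC): [MAIN] PC=2: INC 4 -> ACC=12 [depth=0]
Event 7 (EXEC): [MAIN] PC=3: INC 4 -> ACC=16 [depth=0]
Event 8 (INT 0): INT 0 arrives: push (MAIN, PC=4), enter IRQ0 at PC=0 (depth now 1) [depth=1]
Event 9 (EXEC): [IRQ0] PC=0: INC 4 -> ACC=20 [depth=1]
Event 10 (INT 1): INT 1 arrives: push (IRQ0, PC=1), enter IRQ1 at PC=0 (depth now 2) [depth=2]
Event 11 (EXEC): [IRQ1] PC=0: INC 3 -> ACC=23 [depth=2]
Event 12 (EXEC): [IRQ1] PC=1: IRET -> resume IRQ0 at PC=1 (depth now 1) [depth=1]
Event 13 (EXEC): [IRQ0] PC=1: DEC 4 -> ACC=19 [depth=1]
Event 14 (EXEC): [IRQ0] PC=2: IRET -> resume MAIN at PC=4 (depth now 0) [depth=0]
Event 15 (EXEC): [MAIN] PC=4: NOP [depth=0]
Event 16 (EXEC): [MAIN] PC=5: HALT [depth=0]
Max depth observed: 2

Answer: 2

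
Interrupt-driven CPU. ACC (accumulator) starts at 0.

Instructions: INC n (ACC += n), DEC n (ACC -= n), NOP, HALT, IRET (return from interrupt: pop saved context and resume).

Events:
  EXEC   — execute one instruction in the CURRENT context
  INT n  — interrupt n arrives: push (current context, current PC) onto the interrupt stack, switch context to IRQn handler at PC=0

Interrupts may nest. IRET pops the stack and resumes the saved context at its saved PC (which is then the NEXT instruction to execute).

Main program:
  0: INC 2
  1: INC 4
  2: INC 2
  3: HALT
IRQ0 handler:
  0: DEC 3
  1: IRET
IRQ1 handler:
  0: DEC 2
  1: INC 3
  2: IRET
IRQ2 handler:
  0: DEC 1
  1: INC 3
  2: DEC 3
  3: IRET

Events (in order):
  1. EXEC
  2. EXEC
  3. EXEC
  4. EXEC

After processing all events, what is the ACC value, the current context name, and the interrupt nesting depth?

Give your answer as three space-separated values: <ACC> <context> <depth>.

Answer: 8 MAIN 0

Derivation:
Event 1 (EXEC): [MAIN] PC=0: INC 2 -> ACC=2
Event 2 (EXEC): [MAIN] PC=1: INC 4 -> ACC=6
Event 3 (EXEC): [MAIN] PC=2: INC 2 -> ACC=8
Event 4 (EXEC): [MAIN] PC=3: HALT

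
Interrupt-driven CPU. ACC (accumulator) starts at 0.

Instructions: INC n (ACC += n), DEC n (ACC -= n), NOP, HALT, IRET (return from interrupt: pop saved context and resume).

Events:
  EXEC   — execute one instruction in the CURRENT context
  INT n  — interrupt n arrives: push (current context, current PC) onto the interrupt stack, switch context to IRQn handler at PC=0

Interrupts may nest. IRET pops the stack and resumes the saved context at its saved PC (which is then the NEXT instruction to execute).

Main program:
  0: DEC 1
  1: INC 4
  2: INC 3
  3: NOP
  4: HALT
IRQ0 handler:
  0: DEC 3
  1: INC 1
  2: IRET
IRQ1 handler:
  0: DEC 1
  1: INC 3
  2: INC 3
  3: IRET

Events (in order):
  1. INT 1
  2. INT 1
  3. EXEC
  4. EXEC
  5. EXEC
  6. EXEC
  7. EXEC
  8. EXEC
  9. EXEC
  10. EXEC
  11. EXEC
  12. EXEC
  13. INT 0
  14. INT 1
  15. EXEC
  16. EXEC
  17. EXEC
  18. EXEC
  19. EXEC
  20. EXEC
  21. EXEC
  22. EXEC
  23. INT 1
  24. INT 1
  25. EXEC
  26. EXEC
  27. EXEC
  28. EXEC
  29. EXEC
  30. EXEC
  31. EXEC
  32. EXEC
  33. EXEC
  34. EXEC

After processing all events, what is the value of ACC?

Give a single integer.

Event 1 (INT 1): INT 1 arrives: push (MAIN, PC=0), enter IRQ1 at PC=0 (depth now 1)
Event 2 (INT 1): INT 1 arrives: push (IRQ1, PC=0), enter IRQ1 at PC=0 (depth now 2)
Event 3 (EXEC): [IRQ1] PC=0: DEC 1 -> ACC=-1
Event 4 (EXEC): [IRQ1] PC=1: INC 3 -> ACC=2
Event 5 (EXEC): [IRQ1] PC=2: INC 3 -> ACC=5
Event 6 (EXEC): [IRQ1] PC=3: IRET -> resume IRQ1 at PC=0 (depth now 1)
Event 7 (EXEC): [IRQ1] PC=0: DEC 1 -> ACC=4
Event 8 (EXEC): [IRQ1] PC=1: INC 3 -> ACC=7
Event 9 (EXEC): [IRQ1] PC=2: INC 3 -> ACC=10
Event 10 (EXEC): [IRQ1] PC=3: IRET -> resume MAIN at PC=0 (depth now 0)
Event 11 (EXEC): [MAIN] PC=0: DEC 1 -> ACC=9
Event 12 (EXEC): [MAIN] PC=1: INC 4 -> ACC=13
Event 13 (INT 0): INT 0 arrives: push (MAIN, PC=2), enter IRQ0 at PC=0 (depth now 1)
Event 14 (INT 1): INT 1 arrives: push (IRQ0, PC=0), enter IRQ1 at PC=0 (depth now 2)
Event 15 (EXEC): [IRQ1] PC=0: DEC 1 -> ACC=12
Event 16 (EXEC): [IRQ1] PC=1: INC 3 -> ACC=15
Event 17 (EXEC): [IRQ1] PC=2: INC 3 -> ACC=18
Event 18 (EXEC): [IRQ1] PC=3: IRET -> resume IRQ0 at PC=0 (depth now 1)
Event 19 (EXEC): [IRQ0] PC=0: DEC 3 -> ACC=15
Event 20 (EXEC): [IRQ0] PC=1: INC 1 -> ACC=16
Event 21 (EXEC): [IRQ0] PC=2: IRET -> resume MAIN at PC=2 (depth now 0)
Event 22 (EXEC): [MAIN] PC=2: INC 3 -> ACC=19
Event 23 (INT 1): INT 1 arrives: push (MAIN, PC=3), enter IRQ1 at PC=0 (depth now 1)
Event 24 (INT 1): INT 1 arrives: push (IRQ1, PC=0), enter IRQ1 at PC=0 (depth now 2)
Event 25 (EXEC): [IRQ1] PC=0: DEC 1 -> ACC=18
Event 26 (EXEC): [IRQ1] PC=1: INC 3 -> ACC=21
Event 27 (EXEC): [IRQ1] PC=2: INC 3 -> ACC=24
Event 28 (EXEC): [IRQ1] PC=3: IRET -> resume IRQ1 at PC=0 (depth now 1)
Event 29 (EXEC): [IRQ1] PC=0: DEC 1 -> ACC=23
Event 30 (EXEC): [IRQ1] PC=1: INC 3 -> ACC=26
Event 31 (EXEC): [IRQ1] PC=2: INC 3 -> ACC=29
Event 32 (EXEC): [IRQ1] PC=3: IRET -> resume MAIN at PC=3 (depth now 0)
Event 33 (EXEC): [MAIN] PC=3: NOP
Event 34 (EXEC): [MAIN] PC=4: HALT

Answer: 29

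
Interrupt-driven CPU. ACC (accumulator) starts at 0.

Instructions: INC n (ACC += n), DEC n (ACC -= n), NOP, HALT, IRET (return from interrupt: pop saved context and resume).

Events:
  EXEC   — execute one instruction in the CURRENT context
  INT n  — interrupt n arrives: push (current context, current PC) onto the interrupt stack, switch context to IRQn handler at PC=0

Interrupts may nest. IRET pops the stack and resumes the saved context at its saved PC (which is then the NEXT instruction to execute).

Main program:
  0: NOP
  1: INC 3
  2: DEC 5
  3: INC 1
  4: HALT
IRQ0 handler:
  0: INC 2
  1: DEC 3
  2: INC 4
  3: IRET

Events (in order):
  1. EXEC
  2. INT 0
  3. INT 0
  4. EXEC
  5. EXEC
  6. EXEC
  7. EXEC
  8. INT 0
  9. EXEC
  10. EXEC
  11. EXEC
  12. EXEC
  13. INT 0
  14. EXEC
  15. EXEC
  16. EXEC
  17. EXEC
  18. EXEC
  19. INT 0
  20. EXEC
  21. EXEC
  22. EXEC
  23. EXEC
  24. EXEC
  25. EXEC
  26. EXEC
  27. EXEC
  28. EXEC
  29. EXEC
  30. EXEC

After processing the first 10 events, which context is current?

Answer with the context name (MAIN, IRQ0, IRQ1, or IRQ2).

Event 1 (EXEC): [MAIN] PC=0: NOP
Event 2 (INT 0): INT 0 arrives: push (MAIN, PC=1), enter IRQ0 at PC=0 (depth now 1)
Event 3 (INT 0): INT 0 arrives: push (IRQ0, PC=0), enter IRQ0 at PC=0 (depth now 2)
Event 4 (EXEC): [IRQ0] PC=0: INC 2 -> ACC=2
Event 5 (EXEC): [IRQ0] PC=1: DEC 3 -> ACC=-1
Event 6 (EXEC): [IRQ0] PC=2: INC 4 -> ACC=3
Event 7 (EXEC): [IRQ0] PC=3: IRET -> resume IRQ0 at PC=0 (depth now 1)
Event 8 (INT 0): INT 0 arrives: push (IRQ0, PC=0), enter IRQ0 at PC=0 (depth now 2)
Event 9 (EXEC): [IRQ0] PC=0: INC 2 -> ACC=5
Event 10 (EXEC): [IRQ0] PC=1: DEC 3 -> ACC=2

Answer: IRQ0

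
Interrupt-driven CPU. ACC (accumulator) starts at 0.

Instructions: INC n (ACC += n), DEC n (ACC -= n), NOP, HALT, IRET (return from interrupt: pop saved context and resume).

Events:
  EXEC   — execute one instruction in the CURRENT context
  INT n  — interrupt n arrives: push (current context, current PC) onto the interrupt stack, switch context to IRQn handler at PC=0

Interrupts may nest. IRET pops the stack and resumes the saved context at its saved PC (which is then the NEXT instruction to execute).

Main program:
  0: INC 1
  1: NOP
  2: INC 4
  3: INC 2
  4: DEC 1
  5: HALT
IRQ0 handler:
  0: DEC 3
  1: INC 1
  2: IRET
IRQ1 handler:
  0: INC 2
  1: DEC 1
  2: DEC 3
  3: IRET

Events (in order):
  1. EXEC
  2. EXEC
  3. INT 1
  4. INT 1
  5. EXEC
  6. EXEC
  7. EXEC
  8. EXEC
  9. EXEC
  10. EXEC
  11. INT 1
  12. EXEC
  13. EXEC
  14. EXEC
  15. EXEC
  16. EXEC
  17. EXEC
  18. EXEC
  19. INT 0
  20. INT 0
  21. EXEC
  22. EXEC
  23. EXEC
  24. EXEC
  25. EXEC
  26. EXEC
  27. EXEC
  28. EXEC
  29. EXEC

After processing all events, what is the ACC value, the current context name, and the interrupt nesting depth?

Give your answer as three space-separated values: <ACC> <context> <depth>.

Answer: -4 MAIN 0

Derivation:
Event 1 (EXEC): [MAIN] PC=0: INC 1 -> ACC=1
Event 2 (EXEC): [MAIN] PC=1: NOP
Event 3 (INT 1): INT 1 arrives: push (MAIN, PC=2), enter IRQ1 at PC=0 (depth now 1)
Event 4 (INT 1): INT 1 arrives: push (IRQ1, PC=0), enter IRQ1 at PC=0 (depth now 2)
Event 5 (EXEC): [IRQ1] PC=0: INC 2 -> ACC=3
Event 6 (EXEC): [IRQ1] PC=1: DEC 1 -> ACC=2
Event 7 (EXEC): [IRQ1] PC=2: DEC 3 -> ACC=-1
Event 8 (EXEC): [IRQ1] PC=3: IRET -> resume IRQ1 at PC=0 (depth now 1)
Event 9 (EXEC): [IRQ1] PC=0: INC 2 -> ACC=1
Event 10 (EXEC): [IRQ1] PC=1: DEC 1 -> ACC=0
Event 11 (INT 1): INT 1 arrives: push (IRQ1, PC=2), enter IRQ1 at PC=0 (depth now 2)
Event 12 (EXEC): [IRQ1] PC=0: INC 2 -> ACC=2
Event 13 (EXEC): [IRQ1] PC=1: DEC 1 -> ACC=1
Event 14 (EXEC): [IRQ1] PC=2: DEC 3 -> ACC=-2
Event 15 (EXEC): [IRQ1] PC=3: IRET -> resume IRQ1 at PC=2 (depth now 1)
Event 16 (EXEC): [IRQ1] PC=2: DEC 3 -> ACC=-5
Event 17 (EXEC): [IRQ1] PC=3: IRET -> resume MAIN at PC=2 (depth now 0)
Event 18 (EXEC): [MAIN] PC=2: INC 4 -> ACC=-1
Event 19 (INT 0): INT 0 arrives: push (MAIN, PC=3), enter IRQ0 at PC=0 (depth now 1)
Event 20 (INT 0): INT 0 arrives: push (IRQ0, PC=0), enter IRQ0 at PC=0 (depth now 2)
Event 21 (EXEC): [IRQ0] PC=0: DEC 3 -> ACC=-4
Event 22 (EXEC): [IRQ0] PC=1: INC 1 -> ACC=-3
Event 23 (EXEC): [IRQ0] PC=2: IRET -> resume IRQ0 at PC=0 (depth now 1)
Event 24 (EXEC): [IRQ0] PC=0: DEC 3 -> ACC=-6
Event 25 (EXEC): [IRQ0] PC=1: INC 1 -> ACC=-5
Event 26 (EXEC): [IRQ0] PC=2: IRET -> resume MAIN at PC=3 (depth now 0)
Event 27 (EXEC): [MAIN] PC=3: INC 2 -> ACC=-3
Event 28 (EXEC): [MAIN] PC=4: DEC 1 -> ACC=-4
Event 29 (EXEC): [MAIN] PC=5: HALT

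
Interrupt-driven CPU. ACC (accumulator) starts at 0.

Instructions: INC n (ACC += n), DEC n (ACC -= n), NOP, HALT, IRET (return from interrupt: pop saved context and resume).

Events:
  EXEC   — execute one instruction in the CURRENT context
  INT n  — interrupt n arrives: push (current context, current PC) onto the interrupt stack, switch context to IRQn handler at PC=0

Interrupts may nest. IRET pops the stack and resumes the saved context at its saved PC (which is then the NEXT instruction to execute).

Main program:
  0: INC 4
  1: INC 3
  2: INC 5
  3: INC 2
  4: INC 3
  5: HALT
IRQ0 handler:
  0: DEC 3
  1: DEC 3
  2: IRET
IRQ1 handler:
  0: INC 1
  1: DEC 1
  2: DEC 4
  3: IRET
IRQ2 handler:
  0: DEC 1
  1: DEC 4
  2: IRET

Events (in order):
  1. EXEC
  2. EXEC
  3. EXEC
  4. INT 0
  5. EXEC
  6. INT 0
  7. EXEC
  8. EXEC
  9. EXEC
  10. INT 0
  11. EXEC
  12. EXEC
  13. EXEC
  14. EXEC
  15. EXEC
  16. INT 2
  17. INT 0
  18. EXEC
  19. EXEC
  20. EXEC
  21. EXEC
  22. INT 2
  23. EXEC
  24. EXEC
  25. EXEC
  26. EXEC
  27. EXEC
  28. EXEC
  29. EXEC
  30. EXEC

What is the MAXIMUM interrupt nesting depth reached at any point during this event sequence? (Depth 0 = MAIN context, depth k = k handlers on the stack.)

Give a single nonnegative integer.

Answer: 2

Derivation:
Event 1 (EXEC): [MAIN] PC=0: INC 4 -> ACC=4 [depth=0]
Event 2 (EXEC): [MAIN] PC=1: INC 3 -> ACC=7 [depth=0]
Event 3 (EXEC): [MAIN] PC=2: INC 5 -> ACC=12 [depth=0]
Event 4 (INT 0): INT 0 arrives: push (MAIN, PC=3), enter IRQ0 at PC=0 (depth now 1) [depth=1]
Event 5 (EXEC): [IRQ0] PC=0: DEC 3 -> ACC=9 [depth=1]
Event 6 (INT 0): INT 0 arrives: push (IRQ0, PC=1), enter IRQ0 at PC=0 (depth now 2) [depth=2]
Event 7 (EXEC): [IRQ0] PC=0: DEC 3 -> ACC=6 [depth=2]
Event 8 (EXEC): [IRQ0] PC=1: DEC 3 -> ACC=3 [depth=2]
Event 9 (EXEC): [IRQ0] PC=2: IRET -> resume IRQ0 at PC=1 (depth now 1) [depth=1]
Event 10 (INT 0): INT 0 arrives: push (IRQ0, PC=1), enter IRQ0 at PC=0 (depth now 2) [depth=2]
Event 11 (EXEC): [IRQ0] PC=0: DEC 3 -> ACC=0 [depth=2]
Event 12 (EXEC): [IRQ0] PC=1: DEC 3 -> ACC=-3 [depth=2]
Event 13 (EXEC): [IRQ0] PC=2: IRET -> resume IRQ0 at PC=1 (depth now 1) [depth=1]
Event 14 (EXEC): [IRQ0] PC=1: DEC 3 -> ACC=-6 [depth=1]
Event 15 (EXEC): [IRQ0] PC=2: IRET -> resume MAIN at PC=3 (depth now 0) [depth=0]
Event 16 (INT 2): INT 2 arrives: push (MAIN, PC=3), enter IRQ2 at PC=0 (depth now 1) [depth=1]
Event 17 (INT 0): INT 0 arrives: push (IRQ2, PC=0), enter IRQ0 at PC=0 (depth now 2) [depth=2]
Event 18 (EXEC): [IRQ0] PC=0: DEC 3 -> ACC=-9 [depth=2]
Event 19 (EXEC): [IRQ0] PC=1: DEC 3 -> ACC=-12 [depth=2]
Event 20 (EXEC): [IRQ0] PC=2: IRET -> resume IRQ2 at PC=0 (depth now 1) [depth=1]
Event 21 (EXEC): [IRQ2] PC=0: DEC 1 -> ACC=-13 [depth=1]
Event 22 (INT 2): INT 2 arrives: push (IRQ2, PC=1), enter IRQ2 at PC=0 (depth now 2) [depth=2]
Event 23 (EXEC): [IRQ2] PC=0: DEC 1 -> ACC=-14 [depth=2]
Event 24 (EXEC): [IRQ2] PC=1: DEC 4 -> ACC=-18 [depth=2]
Event 25 (EXEC): [IRQ2] PC=2: IRET -> resume IRQ2 at PC=1 (depth now 1) [depth=1]
Event 26 (EXEC): [IRQ2] PC=1: DEC 4 -> ACC=-22 [depth=1]
Event 27 (EXEC): [IRQ2] PC=2: IRET -> resume MAIN at PC=3 (depth now 0) [depth=0]
Event 28 (EXEC): [MAIN] PC=3: INC 2 -> ACC=-20 [depth=0]
Event 29 (EXEC): [MAIN] PC=4: INC 3 -> ACC=-17 [depth=0]
Event 30 (EXEC): [MAIN] PC=5: HALT [depth=0]
Max depth observed: 2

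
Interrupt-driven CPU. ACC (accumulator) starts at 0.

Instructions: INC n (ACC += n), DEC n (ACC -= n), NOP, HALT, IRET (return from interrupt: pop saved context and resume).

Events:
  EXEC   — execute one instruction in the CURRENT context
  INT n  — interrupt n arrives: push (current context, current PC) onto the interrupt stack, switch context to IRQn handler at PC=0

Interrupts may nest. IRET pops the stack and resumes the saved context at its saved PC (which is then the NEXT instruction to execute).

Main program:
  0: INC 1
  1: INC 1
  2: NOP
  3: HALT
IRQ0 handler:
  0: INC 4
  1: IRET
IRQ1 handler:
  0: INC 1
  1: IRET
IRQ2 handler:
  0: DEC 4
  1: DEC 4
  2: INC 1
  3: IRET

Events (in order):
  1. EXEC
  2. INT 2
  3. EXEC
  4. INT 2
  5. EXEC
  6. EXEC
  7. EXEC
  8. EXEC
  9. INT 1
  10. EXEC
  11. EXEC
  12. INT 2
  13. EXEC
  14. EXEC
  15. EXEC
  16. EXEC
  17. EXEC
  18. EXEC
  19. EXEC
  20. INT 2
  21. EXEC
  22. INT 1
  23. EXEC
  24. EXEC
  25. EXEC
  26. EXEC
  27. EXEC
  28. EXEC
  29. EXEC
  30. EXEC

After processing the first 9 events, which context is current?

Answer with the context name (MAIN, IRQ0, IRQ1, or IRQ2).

Answer: IRQ1

Derivation:
Event 1 (EXEC): [MAIN] PC=0: INC 1 -> ACC=1
Event 2 (INT 2): INT 2 arrives: push (MAIN, PC=1), enter IRQ2 at PC=0 (depth now 1)
Event 3 (EXEC): [IRQ2] PC=0: DEC 4 -> ACC=-3
Event 4 (INT 2): INT 2 arrives: push (IRQ2, PC=1), enter IRQ2 at PC=0 (depth now 2)
Event 5 (EXEC): [IRQ2] PC=0: DEC 4 -> ACC=-7
Event 6 (EXEC): [IRQ2] PC=1: DEC 4 -> ACC=-11
Event 7 (EXEC): [IRQ2] PC=2: INC 1 -> ACC=-10
Event 8 (EXEC): [IRQ2] PC=3: IRET -> resume IRQ2 at PC=1 (depth now 1)
Event 9 (INT 1): INT 1 arrives: push (IRQ2, PC=1), enter IRQ1 at PC=0 (depth now 2)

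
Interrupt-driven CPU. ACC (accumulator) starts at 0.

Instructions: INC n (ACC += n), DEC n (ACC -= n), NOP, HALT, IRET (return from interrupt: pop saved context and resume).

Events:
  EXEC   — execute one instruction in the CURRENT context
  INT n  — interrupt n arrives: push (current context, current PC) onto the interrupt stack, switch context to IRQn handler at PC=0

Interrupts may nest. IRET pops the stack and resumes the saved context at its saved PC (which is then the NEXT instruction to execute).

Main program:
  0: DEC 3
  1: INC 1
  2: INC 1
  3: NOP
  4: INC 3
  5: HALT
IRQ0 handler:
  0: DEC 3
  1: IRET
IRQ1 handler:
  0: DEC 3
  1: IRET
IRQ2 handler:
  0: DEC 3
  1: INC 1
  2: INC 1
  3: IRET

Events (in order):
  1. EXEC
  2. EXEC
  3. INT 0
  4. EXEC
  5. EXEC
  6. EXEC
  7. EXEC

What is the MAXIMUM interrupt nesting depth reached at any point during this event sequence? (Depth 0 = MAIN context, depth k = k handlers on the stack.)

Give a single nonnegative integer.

Event 1 (EXEC): [MAIN] PC=0: DEC 3 -> ACC=-3 [depth=0]
Event 2 (EXEC): [MAIN] PC=1: INC 1 -> ACC=-2 [depth=0]
Event 3 (INT 0): INT 0 arrives: push (MAIN, PC=2), enter IRQ0 at PC=0 (depth now 1) [depth=1]
Event 4 (EXEC): [IRQ0] PC=0: DEC 3 -> ACC=-5 [depth=1]
Event 5 (EXEC): [IRQ0] PC=1: IRET -> resume MAIN at PC=2 (depth now 0) [depth=0]
Event 6 (EXEC): [MAIN] PC=2: INC 1 -> ACC=-4 [depth=0]
Event 7 (EXEC): [MAIN] PC=3: NOP [depth=0]
Max depth observed: 1

Answer: 1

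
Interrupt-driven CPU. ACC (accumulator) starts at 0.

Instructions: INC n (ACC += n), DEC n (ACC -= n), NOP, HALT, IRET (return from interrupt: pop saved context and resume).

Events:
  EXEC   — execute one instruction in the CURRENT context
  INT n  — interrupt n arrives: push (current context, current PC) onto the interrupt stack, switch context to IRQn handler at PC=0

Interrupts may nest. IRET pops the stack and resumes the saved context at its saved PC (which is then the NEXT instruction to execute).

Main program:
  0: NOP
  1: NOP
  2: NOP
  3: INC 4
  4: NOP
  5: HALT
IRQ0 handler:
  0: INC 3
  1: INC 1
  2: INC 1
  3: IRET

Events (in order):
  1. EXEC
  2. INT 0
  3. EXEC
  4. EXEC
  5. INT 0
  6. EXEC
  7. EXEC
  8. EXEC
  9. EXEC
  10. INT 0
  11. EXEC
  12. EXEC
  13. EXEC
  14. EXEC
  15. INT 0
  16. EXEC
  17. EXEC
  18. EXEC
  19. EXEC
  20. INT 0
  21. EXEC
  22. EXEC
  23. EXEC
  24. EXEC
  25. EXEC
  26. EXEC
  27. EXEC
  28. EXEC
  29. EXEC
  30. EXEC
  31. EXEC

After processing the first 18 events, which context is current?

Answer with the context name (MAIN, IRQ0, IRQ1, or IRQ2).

Event 1 (EXEC): [MAIN] PC=0: NOP
Event 2 (INT 0): INT 0 arrives: push (MAIN, PC=1), enter IRQ0 at PC=0 (depth now 1)
Event 3 (EXEC): [IRQ0] PC=0: INC 3 -> ACC=3
Event 4 (EXEC): [IRQ0] PC=1: INC 1 -> ACC=4
Event 5 (INT 0): INT 0 arrives: push (IRQ0, PC=2), enter IRQ0 at PC=0 (depth now 2)
Event 6 (EXEC): [IRQ0] PC=0: INC 3 -> ACC=7
Event 7 (EXEC): [IRQ0] PC=1: INC 1 -> ACC=8
Event 8 (EXEC): [IRQ0] PC=2: INC 1 -> ACC=9
Event 9 (EXEC): [IRQ0] PC=3: IRET -> resume IRQ0 at PC=2 (depth now 1)
Event 10 (INT 0): INT 0 arrives: push (IRQ0, PC=2), enter IRQ0 at PC=0 (depth now 2)
Event 11 (EXEC): [IRQ0] PC=0: INC 3 -> ACC=12
Event 12 (EXEC): [IRQ0] PC=1: INC 1 -> ACC=13
Event 13 (EXEC): [IRQ0] PC=2: INC 1 -> ACC=14
Event 14 (EXEC): [IRQ0] PC=3: IRET -> resume IRQ0 at PC=2 (depth now 1)
Event 15 (INT 0): INT 0 arrives: push (IRQ0, PC=2), enter IRQ0 at PC=0 (depth now 2)
Event 16 (EXEC): [IRQ0] PC=0: INC 3 -> ACC=17
Event 17 (EXEC): [IRQ0] PC=1: INC 1 -> ACC=18
Event 18 (EXEC): [IRQ0] PC=2: INC 1 -> ACC=19

Answer: IRQ0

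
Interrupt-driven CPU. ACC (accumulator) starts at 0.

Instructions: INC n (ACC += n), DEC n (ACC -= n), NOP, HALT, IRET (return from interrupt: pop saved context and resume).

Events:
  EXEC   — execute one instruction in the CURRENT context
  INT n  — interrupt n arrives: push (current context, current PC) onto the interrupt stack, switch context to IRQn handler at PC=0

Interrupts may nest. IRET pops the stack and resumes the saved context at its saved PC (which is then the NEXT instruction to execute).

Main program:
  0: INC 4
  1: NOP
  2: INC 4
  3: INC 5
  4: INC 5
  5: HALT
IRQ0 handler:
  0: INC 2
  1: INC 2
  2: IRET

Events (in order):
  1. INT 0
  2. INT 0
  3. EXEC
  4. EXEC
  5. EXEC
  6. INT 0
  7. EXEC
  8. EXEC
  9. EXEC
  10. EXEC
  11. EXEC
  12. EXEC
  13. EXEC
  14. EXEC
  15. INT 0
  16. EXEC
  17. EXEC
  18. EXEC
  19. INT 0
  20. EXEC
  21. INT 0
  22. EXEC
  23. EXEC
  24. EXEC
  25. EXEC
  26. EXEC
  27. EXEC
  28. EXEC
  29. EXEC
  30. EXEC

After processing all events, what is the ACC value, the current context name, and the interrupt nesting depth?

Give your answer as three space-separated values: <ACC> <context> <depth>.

Answer: 42 MAIN 0

Derivation:
Event 1 (INT 0): INT 0 arrives: push (MAIN, PC=0), enter IRQ0 at PC=0 (depth now 1)
Event 2 (INT 0): INT 0 arrives: push (IRQ0, PC=0), enter IRQ0 at PC=0 (depth now 2)
Event 3 (EXEC): [IRQ0] PC=0: INC 2 -> ACC=2
Event 4 (EXEC): [IRQ0] PC=1: INC 2 -> ACC=4
Event 5 (EXEC): [IRQ0] PC=2: IRET -> resume IRQ0 at PC=0 (depth now 1)
Event 6 (INT 0): INT 0 arrives: push (IRQ0, PC=0), enter IRQ0 at PC=0 (depth now 2)
Event 7 (EXEC): [IRQ0] PC=0: INC 2 -> ACC=6
Event 8 (EXEC): [IRQ0] PC=1: INC 2 -> ACC=8
Event 9 (EXEC): [IRQ0] PC=2: IRET -> resume IRQ0 at PC=0 (depth now 1)
Event 10 (EXEC): [IRQ0] PC=0: INC 2 -> ACC=10
Event 11 (EXEC): [IRQ0] PC=1: INC 2 -> ACC=12
Event 12 (EXEC): [IRQ0] PC=2: IRET -> resume MAIN at PC=0 (depth now 0)
Event 13 (EXEC): [MAIN] PC=0: INC 4 -> ACC=16
Event 14 (EXEC): [MAIN] PC=1: NOP
Event 15 (INT 0): INT 0 arrives: push (MAIN, PC=2), enter IRQ0 at PC=0 (depth now 1)
Event 16 (EXEC): [IRQ0] PC=0: INC 2 -> ACC=18
Event 17 (EXEC): [IRQ0] PC=1: INC 2 -> ACC=20
Event 18 (EXEC): [IRQ0] PC=2: IRET -> resume MAIN at PC=2 (depth now 0)
Event 19 (INT 0): INT 0 arrives: push (MAIN, PC=2), enter IRQ0 at PC=0 (depth now 1)
Event 20 (EXEC): [IRQ0] PC=0: INC 2 -> ACC=22
Event 21 (INT 0): INT 0 arrives: push (IRQ0, PC=1), enter IRQ0 at PC=0 (depth now 2)
Event 22 (EXEC): [IRQ0] PC=0: INC 2 -> ACC=24
Event 23 (EXEC): [IRQ0] PC=1: INC 2 -> ACC=26
Event 24 (EXEC): [IRQ0] PC=2: IRET -> resume IRQ0 at PC=1 (depth now 1)
Event 25 (EXEC): [IRQ0] PC=1: INC 2 -> ACC=28
Event 26 (EXEC): [IRQ0] PC=2: IRET -> resume MAIN at PC=2 (depth now 0)
Event 27 (EXEC): [MAIN] PC=2: INC 4 -> ACC=32
Event 28 (EXEC): [MAIN] PC=3: INC 5 -> ACC=37
Event 29 (EXEC): [MAIN] PC=4: INC 5 -> ACC=42
Event 30 (EXEC): [MAIN] PC=5: HALT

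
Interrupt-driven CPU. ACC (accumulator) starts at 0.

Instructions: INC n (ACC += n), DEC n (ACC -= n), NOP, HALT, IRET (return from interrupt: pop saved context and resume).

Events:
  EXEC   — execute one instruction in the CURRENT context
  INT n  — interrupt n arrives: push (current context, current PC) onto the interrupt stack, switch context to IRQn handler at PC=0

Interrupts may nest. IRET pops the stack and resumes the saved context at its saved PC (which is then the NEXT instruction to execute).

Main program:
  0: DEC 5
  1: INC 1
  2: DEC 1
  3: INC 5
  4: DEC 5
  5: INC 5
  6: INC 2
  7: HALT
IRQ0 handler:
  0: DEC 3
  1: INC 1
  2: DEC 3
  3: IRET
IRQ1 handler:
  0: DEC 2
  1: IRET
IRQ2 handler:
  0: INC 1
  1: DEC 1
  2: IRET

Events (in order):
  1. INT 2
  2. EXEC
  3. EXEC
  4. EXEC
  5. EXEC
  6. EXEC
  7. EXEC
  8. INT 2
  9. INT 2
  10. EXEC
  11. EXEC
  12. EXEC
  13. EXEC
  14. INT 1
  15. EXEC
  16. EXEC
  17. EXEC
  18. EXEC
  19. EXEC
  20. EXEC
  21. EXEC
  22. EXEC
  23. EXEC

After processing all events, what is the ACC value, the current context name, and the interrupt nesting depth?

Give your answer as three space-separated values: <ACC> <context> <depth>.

Event 1 (INT 2): INT 2 arrives: push (MAIN, PC=0), enter IRQ2 at PC=0 (depth now 1)
Event 2 (EXEC): [IRQ2] PC=0: INC 1 -> ACC=1
Event 3 (EXEC): [IRQ2] PC=1: DEC 1 -> ACC=0
Event 4 (EXEC): [IRQ2] PC=2: IRET -> resume MAIN at PC=0 (depth now 0)
Event 5 (EXEC): [MAIN] PC=0: DEC 5 -> ACC=-5
Event 6 (EXEC): [MAIN] PC=1: INC 1 -> ACC=-4
Event 7 (EXEC): [MAIN] PC=2: DEC 1 -> ACC=-5
Event 8 (INT 2): INT 2 arrives: push (MAIN, PC=3), enter IRQ2 at PC=0 (depth now 1)
Event 9 (INT 2): INT 2 arrives: push (IRQ2, PC=0), enter IRQ2 at PC=0 (depth now 2)
Event 10 (EXEC): [IRQ2] PC=0: INC 1 -> ACC=-4
Event 11 (EXEC): [IRQ2] PC=1: DEC 1 -> ACC=-5
Event 12 (EXEC): [IRQ2] PC=2: IRET -> resume IRQ2 at PC=0 (depth now 1)
Event 13 (EXEC): [IRQ2] PC=0: INC 1 -> ACC=-4
Event 14 (INT 1): INT 1 arrives: push (IRQ2, PC=1), enter IRQ1 at PC=0 (depth now 2)
Event 15 (EXEC): [IRQ1] PC=0: DEC 2 -> ACC=-6
Event 16 (EXEC): [IRQ1] PC=1: IRET -> resume IRQ2 at PC=1 (depth now 1)
Event 17 (EXEC): [IRQ2] PC=1: DEC 1 -> ACC=-7
Event 18 (EXEC): [IRQ2] PC=2: IRET -> resume MAIN at PC=3 (depth now 0)
Event 19 (EXEC): [MAIN] PC=3: INC 5 -> ACC=-2
Event 20 (EXEC): [MAIN] PC=4: DEC 5 -> ACC=-7
Event 21 (EXEC): [MAIN] PC=5: INC 5 -> ACC=-2
Event 22 (EXEC): [MAIN] PC=6: INC 2 -> ACC=0
Event 23 (EXEC): [MAIN] PC=7: HALT

Answer: 0 MAIN 0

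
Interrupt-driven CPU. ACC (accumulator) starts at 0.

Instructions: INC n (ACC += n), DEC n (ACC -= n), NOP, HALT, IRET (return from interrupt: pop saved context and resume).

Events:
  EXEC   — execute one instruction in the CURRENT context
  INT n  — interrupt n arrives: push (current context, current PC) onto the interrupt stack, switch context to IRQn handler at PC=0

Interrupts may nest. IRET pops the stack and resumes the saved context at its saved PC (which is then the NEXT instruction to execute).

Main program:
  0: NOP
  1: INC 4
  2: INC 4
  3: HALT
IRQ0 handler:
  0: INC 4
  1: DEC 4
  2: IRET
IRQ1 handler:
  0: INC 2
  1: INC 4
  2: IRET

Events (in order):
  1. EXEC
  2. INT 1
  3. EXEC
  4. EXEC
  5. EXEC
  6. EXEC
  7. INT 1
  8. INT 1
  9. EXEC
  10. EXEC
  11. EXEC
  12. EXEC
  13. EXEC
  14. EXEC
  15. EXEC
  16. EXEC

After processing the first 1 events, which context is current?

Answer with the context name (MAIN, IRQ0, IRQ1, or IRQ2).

Answer: MAIN

Derivation:
Event 1 (EXEC): [MAIN] PC=0: NOP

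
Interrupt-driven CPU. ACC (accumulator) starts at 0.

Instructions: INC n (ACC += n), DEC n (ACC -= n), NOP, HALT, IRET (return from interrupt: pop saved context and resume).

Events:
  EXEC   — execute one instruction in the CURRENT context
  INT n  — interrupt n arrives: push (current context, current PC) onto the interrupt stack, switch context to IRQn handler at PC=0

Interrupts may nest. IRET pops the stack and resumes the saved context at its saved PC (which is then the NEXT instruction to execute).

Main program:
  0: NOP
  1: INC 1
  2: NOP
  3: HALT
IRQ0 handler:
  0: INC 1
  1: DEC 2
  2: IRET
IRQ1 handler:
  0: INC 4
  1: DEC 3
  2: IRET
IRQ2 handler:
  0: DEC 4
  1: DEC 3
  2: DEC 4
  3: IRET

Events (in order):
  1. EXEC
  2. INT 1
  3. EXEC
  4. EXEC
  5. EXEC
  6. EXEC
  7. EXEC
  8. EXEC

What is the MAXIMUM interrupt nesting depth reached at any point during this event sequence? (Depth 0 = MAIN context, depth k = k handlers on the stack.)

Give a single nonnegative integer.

Answer: 1

Derivation:
Event 1 (EXEC): [MAIN] PC=0: NOP [depth=0]
Event 2 (INT 1): INT 1 arrives: push (MAIN, PC=1), enter IRQ1 at PC=0 (depth now 1) [depth=1]
Event 3 (EXEC): [IRQ1] PC=0: INC 4 -> ACC=4 [depth=1]
Event 4 (EXEC): [IRQ1] PC=1: DEC 3 -> ACC=1 [depth=1]
Event 5 (EXEC): [IRQ1] PC=2: IRET -> resume MAIN at PC=1 (depth now 0) [depth=0]
Event 6 (EXEC): [MAIN] PC=1: INC 1 -> ACC=2 [depth=0]
Event 7 (EXEC): [MAIN] PC=2: NOP [depth=0]
Event 8 (EXEC): [MAIN] PC=3: HALT [depth=0]
Max depth observed: 1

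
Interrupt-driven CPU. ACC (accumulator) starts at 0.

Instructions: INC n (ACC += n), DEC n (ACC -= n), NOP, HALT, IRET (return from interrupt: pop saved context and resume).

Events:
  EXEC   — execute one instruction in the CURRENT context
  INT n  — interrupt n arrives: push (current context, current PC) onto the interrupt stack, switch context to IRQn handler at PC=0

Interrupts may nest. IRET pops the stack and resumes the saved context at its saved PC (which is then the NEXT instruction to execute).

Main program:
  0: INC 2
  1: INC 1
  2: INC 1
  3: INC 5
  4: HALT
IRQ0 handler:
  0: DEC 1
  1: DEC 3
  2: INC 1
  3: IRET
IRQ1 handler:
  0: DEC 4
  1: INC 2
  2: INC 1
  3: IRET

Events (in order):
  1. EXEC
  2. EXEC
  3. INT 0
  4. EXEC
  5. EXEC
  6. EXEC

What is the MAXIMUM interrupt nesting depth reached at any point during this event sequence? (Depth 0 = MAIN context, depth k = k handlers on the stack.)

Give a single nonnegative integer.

Event 1 (EXEC): [MAIN] PC=0: INC 2 -> ACC=2 [depth=0]
Event 2 (EXEC): [MAIN] PC=1: INC 1 -> ACC=3 [depth=0]
Event 3 (INT 0): INT 0 arrives: push (MAIN, PC=2), enter IRQ0 at PC=0 (depth now 1) [depth=1]
Event 4 (EXEC): [IRQ0] PC=0: DEC 1 -> ACC=2 [depth=1]
Event 5 (EXEC): [IRQ0] PC=1: DEC 3 -> ACC=-1 [depth=1]
Event 6 (EXEC): [IRQ0] PC=2: INC 1 -> ACC=0 [depth=1]
Max depth observed: 1

Answer: 1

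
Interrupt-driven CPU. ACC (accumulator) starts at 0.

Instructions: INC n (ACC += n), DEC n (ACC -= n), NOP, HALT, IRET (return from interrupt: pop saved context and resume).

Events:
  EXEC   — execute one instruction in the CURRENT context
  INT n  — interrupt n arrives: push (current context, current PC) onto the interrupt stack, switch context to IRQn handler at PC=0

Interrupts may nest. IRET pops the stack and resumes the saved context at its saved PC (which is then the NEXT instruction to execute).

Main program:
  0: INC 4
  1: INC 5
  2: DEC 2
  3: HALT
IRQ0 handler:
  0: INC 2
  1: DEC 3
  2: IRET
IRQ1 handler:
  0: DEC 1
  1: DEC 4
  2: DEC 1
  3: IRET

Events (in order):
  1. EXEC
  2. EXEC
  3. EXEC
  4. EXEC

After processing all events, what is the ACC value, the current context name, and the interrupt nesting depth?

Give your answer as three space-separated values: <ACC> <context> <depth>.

Answer: 7 MAIN 0

Derivation:
Event 1 (EXEC): [MAIN] PC=0: INC 4 -> ACC=4
Event 2 (EXEC): [MAIN] PC=1: INC 5 -> ACC=9
Event 3 (EXEC): [MAIN] PC=2: DEC 2 -> ACC=7
Event 4 (EXEC): [MAIN] PC=3: HALT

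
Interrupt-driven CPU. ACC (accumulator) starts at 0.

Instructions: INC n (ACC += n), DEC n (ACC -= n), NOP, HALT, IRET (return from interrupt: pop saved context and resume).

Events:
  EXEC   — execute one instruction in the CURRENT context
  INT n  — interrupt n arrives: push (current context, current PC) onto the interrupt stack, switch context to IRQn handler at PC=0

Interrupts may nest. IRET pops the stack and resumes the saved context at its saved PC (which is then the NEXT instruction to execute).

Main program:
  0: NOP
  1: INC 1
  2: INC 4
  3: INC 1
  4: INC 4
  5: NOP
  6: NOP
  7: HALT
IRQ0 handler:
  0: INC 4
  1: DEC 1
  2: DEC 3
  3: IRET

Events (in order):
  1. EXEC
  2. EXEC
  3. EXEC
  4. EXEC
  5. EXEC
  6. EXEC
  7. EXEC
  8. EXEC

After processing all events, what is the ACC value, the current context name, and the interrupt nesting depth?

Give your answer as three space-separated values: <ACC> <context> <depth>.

Event 1 (EXEC): [MAIN] PC=0: NOP
Event 2 (EXEC): [MAIN] PC=1: INC 1 -> ACC=1
Event 3 (EXEC): [MAIN] PC=2: INC 4 -> ACC=5
Event 4 (EXEC): [MAIN] PC=3: INC 1 -> ACC=6
Event 5 (EXEC): [MAIN] PC=4: INC 4 -> ACC=10
Event 6 (EXEC): [MAIN] PC=5: NOP
Event 7 (EXEC): [MAIN] PC=6: NOP
Event 8 (EXEC): [MAIN] PC=7: HALT

Answer: 10 MAIN 0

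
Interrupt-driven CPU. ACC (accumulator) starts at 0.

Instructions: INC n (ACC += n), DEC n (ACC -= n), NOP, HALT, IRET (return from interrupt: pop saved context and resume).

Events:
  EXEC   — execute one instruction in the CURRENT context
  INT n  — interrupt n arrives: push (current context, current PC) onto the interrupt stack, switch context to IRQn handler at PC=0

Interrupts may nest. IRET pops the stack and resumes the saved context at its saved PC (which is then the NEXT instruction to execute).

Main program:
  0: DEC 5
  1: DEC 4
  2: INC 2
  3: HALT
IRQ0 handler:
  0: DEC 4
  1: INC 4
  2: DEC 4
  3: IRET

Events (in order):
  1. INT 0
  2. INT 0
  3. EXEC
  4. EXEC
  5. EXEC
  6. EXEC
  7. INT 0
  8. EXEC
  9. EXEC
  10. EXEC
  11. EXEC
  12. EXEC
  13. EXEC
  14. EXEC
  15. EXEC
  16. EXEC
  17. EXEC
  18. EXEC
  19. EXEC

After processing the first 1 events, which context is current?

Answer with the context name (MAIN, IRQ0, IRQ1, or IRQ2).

Event 1 (INT 0): INT 0 arrives: push (MAIN, PC=0), enter IRQ0 at PC=0 (depth now 1)

Answer: IRQ0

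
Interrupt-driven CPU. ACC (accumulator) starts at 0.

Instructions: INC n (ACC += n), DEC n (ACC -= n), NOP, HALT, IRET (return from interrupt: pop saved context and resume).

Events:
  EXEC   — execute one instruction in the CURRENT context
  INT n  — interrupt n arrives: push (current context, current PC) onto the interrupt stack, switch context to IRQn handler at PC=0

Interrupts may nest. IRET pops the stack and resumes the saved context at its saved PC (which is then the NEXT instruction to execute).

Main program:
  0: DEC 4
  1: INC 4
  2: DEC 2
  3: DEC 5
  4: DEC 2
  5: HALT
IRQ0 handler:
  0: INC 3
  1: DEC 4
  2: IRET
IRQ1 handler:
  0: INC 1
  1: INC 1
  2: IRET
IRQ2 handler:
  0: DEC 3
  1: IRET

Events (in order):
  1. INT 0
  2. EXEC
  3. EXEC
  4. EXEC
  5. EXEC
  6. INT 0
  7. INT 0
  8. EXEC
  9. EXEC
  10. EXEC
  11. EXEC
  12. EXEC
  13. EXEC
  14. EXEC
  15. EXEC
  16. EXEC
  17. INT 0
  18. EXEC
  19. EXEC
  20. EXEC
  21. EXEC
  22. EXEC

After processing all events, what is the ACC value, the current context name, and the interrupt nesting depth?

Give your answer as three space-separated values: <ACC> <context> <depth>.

Answer: -13 MAIN 0

Derivation:
Event 1 (INT 0): INT 0 arrives: push (MAIN, PC=0), enter IRQ0 at PC=0 (depth now 1)
Event 2 (EXEC): [IRQ0] PC=0: INC 3 -> ACC=3
Event 3 (EXEC): [IRQ0] PC=1: DEC 4 -> ACC=-1
Event 4 (EXEC): [IRQ0] PC=2: IRET -> resume MAIN at PC=0 (depth now 0)
Event 5 (EXEC): [MAIN] PC=0: DEC 4 -> ACC=-5
Event 6 (INT 0): INT 0 arrives: push (MAIN, PC=1), enter IRQ0 at PC=0 (depth now 1)
Event 7 (INT 0): INT 0 arrives: push (IRQ0, PC=0), enter IRQ0 at PC=0 (depth now 2)
Event 8 (EXEC): [IRQ0] PC=0: INC 3 -> ACC=-2
Event 9 (EXEC): [IRQ0] PC=1: DEC 4 -> ACC=-6
Event 10 (EXEC): [IRQ0] PC=2: IRET -> resume IRQ0 at PC=0 (depth now 1)
Event 11 (EXEC): [IRQ0] PC=0: INC 3 -> ACC=-3
Event 12 (EXEC): [IRQ0] PC=1: DEC 4 -> ACC=-7
Event 13 (EXEC): [IRQ0] PC=2: IRET -> resume MAIN at PC=1 (depth now 0)
Event 14 (EXEC): [MAIN] PC=1: INC 4 -> ACC=-3
Event 15 (EXEC): [MAIN] PC=2: DEC 2 -> ACC=-5
Event 16 (EXEC): [MAIN] PC=3: DEC 5 -> ACC=-10
Event 17 (INT 0): INT 0 arrives: push (MAIN, PC=4), enter IRQ0 at PC=0 (depth now 1)
Event 18 (EXEC): [IRQ0] PC=0: INC 3 -> ACC=-7
Event 19 (EXEC): [IRQ0] PC=1: DEC 4 -> ACC=-11
Event 20 (EXEC): [IRQ0] PC=2: IRET -> resume MAIN at PC=4 (depth now 0)
Event 21 (EXEC): [MAIN] PC=4: DEC 2 -> ACC=-13
Event 22 (EXEC): [MAIN] PC=5: HALT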